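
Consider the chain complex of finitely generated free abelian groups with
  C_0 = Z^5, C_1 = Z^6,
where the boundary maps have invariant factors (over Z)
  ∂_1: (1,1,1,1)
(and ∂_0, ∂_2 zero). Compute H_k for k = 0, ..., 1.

H_0 = Z,  H_1 = Z^2.

H_0: b_0 = 5 − 0 − 4 = 1; torsion from ∂_1 factors > 1: none. So H_0 = Z.
H_1: b_1 = 6 − 4 − 0 = 2; torsion from ∂_2 factors > 1: none. So H_1 = Z^2.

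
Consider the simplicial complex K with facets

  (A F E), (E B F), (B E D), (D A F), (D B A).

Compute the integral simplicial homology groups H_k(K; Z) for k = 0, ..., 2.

H_0 ≅ Z,  H_1 ≅ Z,  H_2 = 0.

Order the vertices as A < B < D < E < F. Listing each simplex with vertices in this order, K has dimension 2 with simplices:

  0-simplices (5): A, B, D, E, F
  1-simplices (10): AB, AD, AE, AF, BD, BE, BF, DE, DF, EF
  2-simplices (5): ABD, ADF, AEF, BDE, BEF

so the chain groups are C_0 ≅ Z^5, C_1 ≅ Z^10, C_2 ≅ Z^5.

Boundary ∂_1: C_1 → C_0 is given by ∂[p,q] = [q] − [p].
The resulting 5×10 matrix has rank 4, and its Smith normal form has invariant factors (1,1,1,1).

Boundary ∂_2: C_2 → C_1 sends each 2-simplex [p,q,r] to [q,r] − [p,r] + [p,q]. For instance
  ∂ADF = DF − AF + AD,
  ∂AEF = EF − AF + AE.
This gives a 10×5 integer matrix of rank 5; reducing to Smith normal form yields diagonal entries (1,1,1,1,1).

Now H_k = ker ∂_k / im ∂_{k+1}, so:

  H_0: rank C_0 − rank ∂_1 = 5 − 4 = 1, and the invariant factors of ∂_1 are all 1, so H_0 = Z.
  H_1: rank ker ∂_1 − rank ∂_2 = (10 − 4) − 5 = 1, and the invariant factors of ∂_2 are all 1, so H_1 = Z.
  H_2: rank ker ∂_2 − rank ∂_3 = (5 − 5) − 0 = 0, and there is no ∂_3, so H_2 = 0.

(K is a triangulation of the Möbius band.)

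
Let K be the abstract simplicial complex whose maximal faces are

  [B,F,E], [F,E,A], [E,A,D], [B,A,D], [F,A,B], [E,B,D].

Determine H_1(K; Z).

H_1 ≅ 0.

K has 5 vertices, 9 edges, 6 triangles.
rank ∂_1 = 4, rank ∂_2 = 5 ⇒ b_1 = 9 − 4 − 5 = 0; all invariant factors of ∂_2 are 1 so no torsion. So H_1 ≅ 0.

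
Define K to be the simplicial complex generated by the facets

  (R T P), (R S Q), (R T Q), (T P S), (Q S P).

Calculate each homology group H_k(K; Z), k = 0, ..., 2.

K has 5 vertices, 10 edges, 5 triangles.
rank ∂_0 = 0, rank ∂_1 = 4 ⇒ b_0 = 5 − 0 − 4 = 1; all invariant factors of ∂_1 are 1 so no torsion. So H_0 ≅ Z.
rank ∂_1 = 4, rank ∂_2 = 5 ⇒ b_1 = 10 − 4 − 5 = 1; all invariant factors of ∂_2 are 1 so no torsion. So H_1 ≅ Z.
rank ∂_2 = 5, rank ∂_3 = 0 ⇒ b_2 = 5 − 5 − 0 = 0. So H_2 ≅ 0.

H_0 ≅ Z,  H_1 ≅ Z,  H_2 = 0.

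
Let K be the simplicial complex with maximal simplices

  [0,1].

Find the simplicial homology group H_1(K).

K has 2 vertices, 1 edge.
rank ∂_1 = 1, rank ∂_2 = 0 ⇒ b_1 = 1 − 1 − 0 = 0. So H_1 = 0.

H_1 = 0.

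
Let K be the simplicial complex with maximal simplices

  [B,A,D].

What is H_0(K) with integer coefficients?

Take the total order A < B < D on the vertex set. Then K (dimension 2) consists of the simplices:

  0-simplices (3): A, B, D
  1-simplices (3): AB, AD, BD
  2-simplices (1): ABD

giving chain groups C_0 ≅ Z^3, C_1 ≅ Z^3, C_2 ≅ Z^1.

Boundary ∂_1: C_1 → C_0 is given by ∂[p,q] = [q] − [p]. For instance
  ∂BD = D − B.
As a 3×3 matrix over Z this has rank 2, with invariant factors (1,1).

Boundary ∂_2: C_2 → C_1 sends each 2-simplex [p,q,r] to [q,r] − [p,r] + [p,q]. For instance
  ∂ABD = BD − AD + AB.
The resulting 3×1 matrix has rank 1, and its Smith normal form has invariant factors (1).

Computing H_k = (kernel of ∂_k) / (image of ∂_{k+1}):

  H_0: rank C_0 − rank ∂_1 = 3 − 2 = 1, and the invariant factors of ∂_1 are all 1, so H_0 ≅ Z.

(K is a triangulation of the 2-simplex.)

H_0 ≅ Z.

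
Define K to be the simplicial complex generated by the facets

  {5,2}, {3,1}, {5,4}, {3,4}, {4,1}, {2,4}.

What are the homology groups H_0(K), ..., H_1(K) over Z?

H_0 = Z,  H_1 = Z^2.

Order the vertices as 1 < 2 < 3 < 4 < 5. Listing each simplex with vertices in this order, K has dimension 1 with simplices:

  0-simplices (5): [1], [2], [3], [4], [5]
  1-simplices (6): [1,3], [1,4], [2,4], [2,5], [3,4], [4,5]

giving chain groups C_0 ≅ Z^5, C_1 ≅ Z^6.

∂_1: C_1 → C_0 is given by ∂[p,q] = [q] − [p].
The resulting 5×6 matrix has rank 4, and its Smith normal form has invariant factors (1,1,1,1).

Reading off H_k = ker ∂_k / im ∂_{k+1}:

  H_0: rank C_0 − rank ∂_1 = 5 − 4 = 1, and the invariant factors of ∂_1 are all 1, so H_0 = Z.
  H_1: rank ker ∂_1 − rank ∂_2 = (6 − 4) − 0 = 2, and there is no ∂_2, so H_1 = Z^2.

(K is a triangulation of a wedge of 2 circles.)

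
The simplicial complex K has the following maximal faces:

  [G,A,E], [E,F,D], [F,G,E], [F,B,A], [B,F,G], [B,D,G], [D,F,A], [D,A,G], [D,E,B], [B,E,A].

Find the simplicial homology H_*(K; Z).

K has 6 vertices, 15 edges, 10 triangles.
rank ∂_0 = 0, rank ∂_1 = 5 ⇒ b_0 = 6 − 0 − 5 = 1; all invariant factors of ∂_1 are 1 so no torsion. So H_0 = Z.
rank ∂_1 = 5, rank ∂_2 = 10 ⇒ b_1 = 15 − 5 − 10 = 0; ∂_2 has invariant factor(s) [2] giving torsion. So H_1 = Z/2Z.
rank ∂_2 = 10, rank ∂_3 = 0 ⇒ b_2 = 10 − 10 − 0 = 0. So H_2 = 0.

H_0 = Z,  H_1 = Z/2Z,  H_2 = 0.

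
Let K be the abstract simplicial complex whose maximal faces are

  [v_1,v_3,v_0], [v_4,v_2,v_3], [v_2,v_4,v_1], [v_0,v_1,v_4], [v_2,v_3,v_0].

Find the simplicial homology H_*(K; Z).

H_0 = Z,  H_1 = Z,  H_2 = 0.

K has 5 vertices, 10 edges, 5 triangles.
rank ∂_0 = 0, rank ∂_1 = 4 ⇒ b_0 = 5 − 0 − 4 = 1; all invariant factors of ∂_1 are 1 so no torsion. So H_0 ≅ Z.
rank ∂_1 = 4, rank ∂_2 = 5 ⇒ b_1 = 10 − 4 − 5 = 1; all invariant factors of ∂_2 are 1 so no torsion. So H_1 ≅ Z.
rank ∂_2 = 5, rank ∂_3 = 0 ⇒ b_2 = 5 − 5 − 0 = 0. So H_2 ≅ 0.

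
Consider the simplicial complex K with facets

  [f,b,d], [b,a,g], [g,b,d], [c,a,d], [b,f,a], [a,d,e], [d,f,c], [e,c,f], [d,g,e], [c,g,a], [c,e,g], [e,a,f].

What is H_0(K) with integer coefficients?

H_0 ≅ Z.

Take the total order a < b < c < d < e < f < g on the vertex set. Then K (dimension 2) consists of the simplices:

  0-simplices (7): a, b, c, d, e, f, g
  1-simplices (18): ab, ac, ad, ae, af, ag, bd, bf, bg, cd, ce, cf, cg, de, df, dg, ef, eg
  2-simplices (12): abf, abg, acd, acg, ade, aef, bdf, bdg, cdf, cef, ceg, deg

Hence C_0 ≅ Z^7, C_1 ≅ Z^18, C_2 ≅ Z^12.

The boundary map ∂_1: C_1 → C_0 sends each edge [p,q] (with p < q) to q − p.
The 7×18 boundary matrix has rank 6 and Smith normal form diag(1,1,1,1,1,1).

Boundary ∂_2: C_2 → C_1 maps a triangle to the signed sum of its edges. For instance
  ∂acd = cd − ad + ac,
  ∂aef = ef − af + ae.
The 18×12 boundary matrix has rank 12 and Smith normal form diag(1,1,1,1,1,1,1,1,1,1,1,2).

Reading off H_k = ker ∂_k / im ∂_{k+1}:

  H_0: rank C_0 − rank ∂_1 = 7 − 6 = 1, and the invariant factors of ∂_1 are all 1, so H_0 ≅ Z.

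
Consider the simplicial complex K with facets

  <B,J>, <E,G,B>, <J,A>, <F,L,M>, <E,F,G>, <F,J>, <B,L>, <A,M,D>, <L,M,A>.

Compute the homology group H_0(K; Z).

Take the total order A < B < D < E < F < G < J < L < M on the vertex set. Then K (dimension 2) consists of the simplices:

  0-simplices (9): A, B, D, E, F, G, J, L, M
  1-simplices (16): AD, AJ, AL, AM, BE, BG, BJ, BL, DM, EF, EG, FG, FJ, FL, FM, LM
  2-simplices (5): ADM, ALM, BEG, EFG, FLM

so the chain groups are C_0 ≅ Z^9, C_1 ≅ Z^16, C_2 ≅ Z^5.

∂_1: C_1 → C_0 maps an edge to its endpoints' difference, ∂[p,q] = q − p.
This gives a 9×16 integer matrix of rank 8; reducing to Smith normal form yields diagonal entries (1,1,1,1,1,1,1,1).

∂_2: C_2 → C_1 acts by ∂[p,q,r] = [q,r] − [p,r] + [p,q]. For instance
  ∂FLM = LM − FM + FL,
  ∂ADM = DM − AM + AD.
The 16×5 boundary matrix has rank 5 and Smith normal form diag(1,1,1,1,1).

Computing H_k = (kernel of ∂_k) / (image of ∂_{k+1}):

  H_0: rank C_0 − rank ∂_1 = 9 − 8 = 1, and the invariant factors of ∂_1 are all 1, so H_0 ≅ Z.

H_0 = Z.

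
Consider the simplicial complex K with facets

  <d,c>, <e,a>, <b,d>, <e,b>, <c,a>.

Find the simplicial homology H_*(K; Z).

Order the vertices as a < b < c < d < e. Listing each simplex with vertices in this order, K has dimension 1 with simplices:

  0-simplices (5): a, b, c, d, e
  1-simplices (5): ac, ae, bd, be, cd

giving chain groups C_0 ≅ Z^5, C_1 ≅ Z^5.

The boundary map ∂_1: C_1 → C_0 sends each edge [p,q] (with p < q) to q − p. For instance
  ∂cd = d − c.
The resulting 5×5 matrix has rank 4, and its Smith normal form has invariant factors (1,1,1,1).

Now H_k = ker ∂_k / im ∂_{k+1}, so:

  H_0: rank C_0 − rank ∂_1 = 5 − 4 = 1, and the invariant factors of ∂_1 are all 1, so H_0 = Z.
  H_1: rank ker ∂_1 − rank ∂_2 = (5 − 4) − 0 = 1, and there is no ∂_2, so H_1 = Z.

(K is a triangulation of the circle S^1.)

H_0 ≅ Z,  H_1 ≅ Z.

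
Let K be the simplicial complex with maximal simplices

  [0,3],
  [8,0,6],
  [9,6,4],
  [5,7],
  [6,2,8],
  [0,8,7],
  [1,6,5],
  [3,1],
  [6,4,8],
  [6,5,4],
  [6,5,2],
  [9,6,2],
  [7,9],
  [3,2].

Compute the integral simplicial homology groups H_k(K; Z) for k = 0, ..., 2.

H_0 ≅ Z,  H_1 ≅ Z^4,  H_2 = 0.

K has 10 vertices, 22 edges, 9 triangles.
rank ∂_0 = 0, rank ∂_1 = 9 ⇒ b_0 = 10 − 0 − 9 = 1; all invariant factors of ∂_1 are 1 so no torsion. So H_0 ≅ Z.
rank ∂_1 = 9, rank ∂_2 = 9 ⇒ b_1 = 22 − 9 − 9 = 4; all invariant factors of ∂_2 are 1 so no torsion. So H_1 ≅ Z^4.
rank ∂_2 = 9, rank ∂_3 = 0 ⇒ b_2 = 9 − 9 − 0 = 0. So H_2 ≅ 0.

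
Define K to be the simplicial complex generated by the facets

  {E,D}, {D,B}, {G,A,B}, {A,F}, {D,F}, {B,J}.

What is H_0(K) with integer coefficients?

Take the total order A < B < D < E < F < G < J on the vertex set. Then K (dimension 2) consists of the simplices:

  0-simplices (7): A, B, D, E, F, G, J
  1-simplices (8): AB, AF, AG, BD, BG, BJ, DE, DF
  2-simplices (1): ABG

giving chain groups C_0 ≅ Z^7, C_1 ≅ Z^8, C_2 ≅ Z^1.

Boundary ∂_1: C_1 → C_0 maps an edge to its endpoints' difference, ∂[p,q] = q − p.
The resulting 7×8 matrix has rank 6, and its Smith normal form has invariant factors (1,1,1,1,1,1).

The boundary map ∂_2: C_2 → C_1 acts by ∂[p,q,r] = [q,r] − [p,r] + [p,q]. For instance
  ∂ABG = BG − AG + AB.
As a 8×1 matrix over Z this has rank 1, with invariant factors (1).

Computing H_k = (kernel of ∂_k) / (image of ∂_{k+1}):

  H_0: rank C_0 − rank ∂_1 = 7 − 6 = 1, and the invariant factors of ∂_1 are all 1, so H_0 ≅ Z.

H_0 ≅ Z.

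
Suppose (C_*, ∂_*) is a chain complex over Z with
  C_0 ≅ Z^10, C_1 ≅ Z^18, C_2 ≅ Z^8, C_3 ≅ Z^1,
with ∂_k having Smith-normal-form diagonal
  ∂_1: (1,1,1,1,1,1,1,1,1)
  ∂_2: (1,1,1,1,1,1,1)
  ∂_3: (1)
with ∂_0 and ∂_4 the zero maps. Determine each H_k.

H_0: b_0 = 10 − 0 − 9 = 1; torsion from ∂_1 factors > 1: none. So H_0 = Z.
H_1: b_1 = 18 − 9 − 7 = 2; torsion from ∂_2 factors > 1: none. So H_1 = Z^2.
H_2: b_2 = 8 − 7 − 1 = 0; torsion from ∂_3 factors > 1: none. So H_2 = 0.
H_3: b_3 = 1 − 1 − 0 = 0; torsion from ∂_4 factors > 1: none. So H_3 = 0.

H_0 = Z,  H_1 = Z^2,  H_2 = 0,  H_3 = 0.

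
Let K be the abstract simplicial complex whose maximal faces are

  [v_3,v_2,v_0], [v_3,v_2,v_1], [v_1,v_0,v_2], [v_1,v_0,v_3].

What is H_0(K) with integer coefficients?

Order the vertices as v_0 < v_1 < v_2 < v_3. Listing each simplex with vertices in this order, K has dimension 2 with simplices:

  0-simplices (4): [v_0], [v_1], [v_2], [v_3]
  1-simplices (6): [v_0,v_1], [v_0,v_2], [v_0,v_3], [v_1,v_2], [v_1,v_3], [v_2,v_3]
  2-simplices (4): [v_0,v_1,v_2], [v_0,v_1,v_3], [v_0,v_2,v_3], [v_1,v_2,v_3]

Hence C_0 ≅ Z^4, C_1 ≅ Z^6, C_2 ≅ Z^4.

Boundary ∂_1: C_1 → C_0 sends each edge [p,q] (with p < q) to q − p. For instance
  ∂[v_0,v_2] = [v_2] − [v_0].
The 4×6 boundary matrix has rank 3 and Smith normal form diag(1,1,1).

The boundary map ∂_2: C_2 → C_1 acts by ∂[p,q,r] = [q,r] − [p,r] + [p,q]. For instance
  ∂[v_1,v_2,v_3] = [v_2,v_3] − [v_1,v_3] + [v_1,v_2],
  ∂[v_0,v_2,v_3] = [v_2,v_3] − [v_0,v_3] + [v_0,v_2].
This gives a 6×4 integer matrix of rank 3; reducing to Smith normal form yields diagonal entries (1,1,1).

Computing H_k = (kernel of ∂_k) / (image of ∂_{k+1}):

  H_0: rank C_0 − rank ∂_1 = 4 − 3 = 1, and the invariant factors of ∂_1 are all 1, so H_0 = Z.

H_0 ≅ Z.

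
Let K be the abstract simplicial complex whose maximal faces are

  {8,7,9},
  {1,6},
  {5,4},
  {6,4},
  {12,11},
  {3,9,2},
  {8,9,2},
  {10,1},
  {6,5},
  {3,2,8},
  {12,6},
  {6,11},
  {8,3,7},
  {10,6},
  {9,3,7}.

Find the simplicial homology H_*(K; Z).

H_0 ≅ Z^2,  H_1 ≅ Z^3,  H_2 ≅ Z.

Order the vertices as 1 < 2 < 3 < 4 < 5 < 6 < 7 < 8 < 9 < 10 < 11 < 12. Listing each simplex with vertices in this order, K has dimension 2 with simplices:

  0-simplices (12): [1], [2], [3], [4], [5], [6], [7], [8], [9], [10], [11], [12]
  1-simplices (18): [1,6], [1,10], [2,3], [2,8], [2,9], [3,7], [3,8], [3,9], [4,5], [4,6], [5,6], [6,10], [6,11], [6,12], [7,8], [7,9], [8,9], [11,12]
  2-simplices (6): [2,3,8], [2,3,9], [2,8,9], [3,7,8], [3,7,9], [7,8,9]

so the chain groups are C_0 ≅ Z^12, C_1 ≅ Z^18, C_2 ≅ Z^6.

The boundary map ∂_1: C_1 → C_0 sends each edge [p,q] (with p < q) to q − p. For instance
  ∂[3,8] = [8] − [3].
As a 12×18 matrix over Z this has rank 10, with invariant factors (1,1,1,1,1,1,1,1,1,1).

∂_2: C_2 → C_1 maps a triangle to the signed sum of its edges. For instance
  ∂[2,8,9] = [8,9] − [2,9] + [2,8],
  ∂[3,7,9] = [7,9] − [3,9] + [3,7].
The 18×6 boundary matrix has rank 5 and Smith normal form diag(1,1,1,1,1).

From H_k ≅ ker(∂_k) / im(∂_{k+1}) we obtain:

  H_0: rank C_0 − rank ∂_1 = 12 − 10 = 2, and the invariant factors of ∂_1 are all 1, so H_0 ≅ Z^2.
  H_1: rank ker ∂_1 − rank ∂_2 = (18 − 10) − 5 = 3, and the invariant factors of ∂_2 are all 1, so H_1 ≅ Z^3.
  H_2: rank ker ∂_2 − rank ∂_3 = (6 − 5) − 0 = 1, and there is no ∂_3, so H_2 ≅ Z.

As a check, the Euler characteristic is 12 − 18 + 6 = 0, which agrees with 2 − 3 + 1 = 0.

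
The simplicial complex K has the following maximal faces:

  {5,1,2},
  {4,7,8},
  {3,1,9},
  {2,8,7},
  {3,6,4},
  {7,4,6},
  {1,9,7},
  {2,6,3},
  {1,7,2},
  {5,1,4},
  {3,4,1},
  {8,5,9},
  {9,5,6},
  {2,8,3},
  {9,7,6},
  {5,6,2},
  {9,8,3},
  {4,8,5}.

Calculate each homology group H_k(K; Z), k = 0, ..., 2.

H_0 ≅ Z,  H_1 ≅ Z^2,  H_2 ≅ Z.

K has 9 vertices, 27 edges, 18 triangles.
rank ∂_0 = 0, rank ∂_1 = 8 ⇒ b_0 = 9 − 0 − 8 = 1; all invariant factors of ∂_1 are 1 so no torsion. So H_0 ≅ Z.
rank ∂_1 = 8, rank ∂_2 = 17 ⇒ b_1 = 27 − 8 − 17 = 2; all invariant factors of ∂_2 are 1 so no torsion. So H_1 ≅ Z^2.
rank ∂_2 = 17, rank ∂_3 = 0 ⇒ b_2 = 18 − 17 − 0 = 1. So H_2 ≅ Z.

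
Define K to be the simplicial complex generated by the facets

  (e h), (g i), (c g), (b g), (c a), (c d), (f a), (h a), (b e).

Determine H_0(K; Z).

Take the total order a < b < c < d < e < f < g < h < i on the vertex set. Then K (dimension 1) consists of the simplices:

  0-simplices (9): a, b, c, d, e, f, g, h, i
  1-simplices (9): ac, af, ah, be, bg, cd, cg, eh, gi

giving chain groups C_0 ≅ Z^9, C_1 ≅ Z^9.

Boundary ∂_1: C_1 → C_0 maps an edge to its endpoints' difference, ∂[p,q] = q − p. For instance
  ∂eh = h − e.
As a 9×9 matrix over Z this has rank 8, with invariant factors (1,1,1,1,1,1,1,1).

Reading off H_k = ker ∂_k / im ∂_{k+1}:

  H_0: rank C_0 − rank ∂_1 = 9 − 8 = 1, and the invariant factors of ∂_1 are all 1, so H_0 ≅ Z.

H_0 = Z.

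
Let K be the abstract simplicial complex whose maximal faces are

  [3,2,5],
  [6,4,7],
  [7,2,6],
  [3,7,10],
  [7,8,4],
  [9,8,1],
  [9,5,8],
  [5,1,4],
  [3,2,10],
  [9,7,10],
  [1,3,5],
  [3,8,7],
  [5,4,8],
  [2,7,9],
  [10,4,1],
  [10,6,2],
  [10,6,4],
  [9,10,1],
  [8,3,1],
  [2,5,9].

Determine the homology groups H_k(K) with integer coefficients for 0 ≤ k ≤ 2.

H_0 ≅ Z,  H_1 ≅ Z ⊕ Z_2,  H_2 = 0.

K has 10 vertices, 30 edges, 20 triangles.
rank ∂_0 = 0, rank ∂_1 = 9 ⇒ b_0 = 10 − 0 − 9 = 1; all invariant factors of ∂_1 are 1 so no torsion. So H_0 ≅ Z.
rank ∂_1 = 9, rank ∂_2 = 20 ⇒ b_1 = 30 − 9 − 20 = 1; ∂_2 has invariant factor(s) [2] giving torsion. So H_1 ≅ Z ⊕ Z_2.
rank ∂_2 = 20, rank ∂_3 = 0 ⇒ b_2 = 20 − 20 − 0 = 0. So H_2 ≅ 0.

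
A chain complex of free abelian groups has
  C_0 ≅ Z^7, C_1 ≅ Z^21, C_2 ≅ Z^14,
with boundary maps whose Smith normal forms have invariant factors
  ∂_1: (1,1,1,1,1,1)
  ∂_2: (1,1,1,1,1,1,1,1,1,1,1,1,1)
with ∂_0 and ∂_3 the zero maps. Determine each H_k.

H_0 = Z,  H_1 = Z^2,  H_2 = Z.

H_0: b_0 = 7 − 0 − 6 = 1; torsion from ∂_1 factors > 1: none. So H_0 = Z.
H_1: b_1 = 21 − 6 − 13 = 2; torsion from ∂_2 factors > 1: none. So H_1 = Z^2.
H_2: b_2 = 14 − 13 − 0 = 1; torsion from ∂_3 factors > 1: none. So H_2 = Z.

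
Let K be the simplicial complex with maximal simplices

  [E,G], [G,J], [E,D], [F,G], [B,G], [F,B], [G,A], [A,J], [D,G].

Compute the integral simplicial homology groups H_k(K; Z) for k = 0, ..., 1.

H_0 = Z,  H_1 = Z^3.

Order the vertices as A < B < D < E < F < G < J. Listing each simplex with vertices in this order, K has dimension 1 with simplices:

  0-simplices (7): A, B, D, E, F, G, J
  1-simplices (9): AG, AJ, BF, BG, DE, DG, EG, FG, GJ

giving chain groups C_0 ≅ Z^7, C_1 ≅ Z^9.

∂_1: C_1 → C_0 maps an edge to its endpoints' difference, ∂[p,q] = q − p.
The 7×9 boundary matrix has rank 6 and Smith normal form diag(1,1,1,1,1,1).

Computing H_k = (kernel of ∂_k) / (image of ∂_{k+1}):

  H_0: rank C_0 − rank ∂_1 = 7 − 6 = 1, and the invariant factors of ∂_1 are all 1, so H_0 ≅ Z.
  H_1: rank ker ∂_1 − rank ∂_2 = (9 − 6) − 0 = 3, and there is no ∂_2, so H_1 ≅ Z^3.

(K is a triangulation of a wedge of 3 circles.)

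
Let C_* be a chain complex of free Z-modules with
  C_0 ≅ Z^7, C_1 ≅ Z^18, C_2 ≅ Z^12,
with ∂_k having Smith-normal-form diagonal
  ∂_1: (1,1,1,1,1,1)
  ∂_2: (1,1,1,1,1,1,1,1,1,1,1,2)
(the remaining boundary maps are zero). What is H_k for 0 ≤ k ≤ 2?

H_0: b_0 = 7 − 0 − 6 = 1; torsion from ∂_1 factors > 1: none. So H_0 = Z.
H_1: b_1 = 18 − 6 − 12 = 0; torsion from ∂_2 factors > 1: [2]. So H_1 = Z/2Z.
H_2: b_2 = 12 − 12 − 0 = 0; torsion from ∂_3 factors > 1: none. So H_2 = 0.

H_0 = Z,  H_1 = Z/2Z,  H_2 = 0.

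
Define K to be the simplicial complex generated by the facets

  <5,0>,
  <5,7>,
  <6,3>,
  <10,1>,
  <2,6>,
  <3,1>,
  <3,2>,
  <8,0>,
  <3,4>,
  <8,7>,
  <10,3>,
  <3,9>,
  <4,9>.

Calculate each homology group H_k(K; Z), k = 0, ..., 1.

H_0 ≅ Z^2,  H_1 ≅ Z^4.

Order the vertices as 0 < 1 < 2 < 3 < 4 < 5 < 6 < 7 < 8 < 9 < 10. Listing each simplex with vertices in this order, K has dimension 1 with simplices:

  0-simplices (11): [0], [1], [2], [3], [4], [5], [6], [7], [8], [9], [10]
  1-simplices (13): [0,5], [0,8], [1,3], [1,10], [2,3], [2,6], [3,4], [3,6], [3,9], [3,10], [4,9], [5,7], [7,8]

so the chain groups are C_0 ≅ Z^11, C_1 ≅ Z^13.

Boundary ∂_1: C_1 → C_0 sends each edge [p,q] (with p < q) to q − p. For instance
  ∂[0,5] = [5] − [0].
The resulting 11×13 matrix has rank 9, and its Smith normal form has invariant factors (1,1,1,1,1,1,1,1,1).

Now H_k = ker ∂_k / im ∂_{k+1}, so:

  H_0: rank C_0 − rank ∂_1 = 11 − 9 = 2, and the invariant factors of ∂_1 are all 1, so H_0 ≅ Z^2.
  H_1: rank ker ∂_1 − rank ∂_2 = (13 − 9) − 0 = 4, and there is no ∂_2, so H_1 ≅ Z^4.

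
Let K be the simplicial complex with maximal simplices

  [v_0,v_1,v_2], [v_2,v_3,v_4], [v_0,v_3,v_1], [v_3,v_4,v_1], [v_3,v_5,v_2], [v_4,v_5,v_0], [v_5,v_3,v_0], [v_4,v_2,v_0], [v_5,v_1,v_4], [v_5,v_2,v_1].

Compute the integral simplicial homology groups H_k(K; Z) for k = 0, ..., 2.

H_0 ≅ Z,  H_1 ≅ Z/2Z,  H_2 = 0.

We work with the vertex ordering v_0 < v_1 < v_2 < v_3 < v_4 < v_5. The simplices of K, each written with vertices in increasing order, are:

  0-simplices (6): [v_0], [v_1], [v_2], [v_3], [v_4], [v_5]
  1-simplices (15): (15 of them)
  2-simplices (10): [v_0,v_1,v_2], [v_0,v_1,v_3], [v_0,v_2,v_4], [v_0,v_3,v_5], [v_0,v_4,v_5], [v_1,v_2,v_5], [v_1,v_3,v_4], [v_1,v_4,v_5], [v_2,v_3,v_4], [v_2,v_3,v_5]

giving chain groups C_0 ≅ Z^6, C_1 ≅ Z^15, C_2 ≅ Z^10.

Boundary ∂_1: C_1 → C_0 sends each edge [p,q] (with p < q) to q − p. For instance
  ∂[v_4,v_5] = [v_5] − [v_4].
As a 6×15 matrix over Z this has rank 5, with invariant factors (1,1,1,1,1).

The boundary map ∂_2: C_2 → C_1 maps a triangle to the signed sum of its edges. For instance
  ∂[v_0,v_4,v_5] = [v_4,v_5] − [v_0,v_5] + [v_0,v_4],
  ∂[v_0,v_2,v_4] = [v_2,v_4] − [v_0,v_4] + [v_0,v_2].
The 15×10 boundary matrix has rank 10 and Smith normal form diag(1,1,1,1,1,1,1,1,1,2).

From H_k ≅ ker(∂_k) / im(∂_{k+1}) we obtain:

  H_0: rank C_0 − rank ∂_1 = 6 − 5 = 1, and the invariant factors of ∂_1 are all 1, so H_0 = Z.
  H_1: rank ker ∂_1 − rank ∂_2 = (15 − 5) − 10 = 0, and ∂_2 has invariant factor 2 > 1, so H_1 = Z/2Z.
  H_2: rank ker ∂_2 − rank ∂_3 = (10 − 10) − 0 = 0, and there is no ∂_3, so H_2 = 0.

As a check, the Euler characteristic is 6 − 15 + 10 = 1, which agrees with 1 − 0 + 0 = 1.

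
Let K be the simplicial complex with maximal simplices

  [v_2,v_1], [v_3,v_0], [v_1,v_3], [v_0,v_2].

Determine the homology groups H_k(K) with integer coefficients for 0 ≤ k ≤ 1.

H_0 = Z,  H_1 = Z.

Fix the vertex order v_0 < v_1 < v_2 < v_3 and write every simplex with vertices in increasing order. Then dim K = 1 and the simplices of K are:

  0-simplices (4): [v_0], [v_1], [v_2], [v_3]
  1-simplices (4): [v_0,v_2], [v_0,v_3], [v_1,v_2], [v_1,v_3]

giving chain groups C_0 ≅ Z^4, C_1 ≅ Z^4.

The boundary map ∂_1: C_1 → C_0 maps an edge to its endpoints' difference, ∂[p,q] = q − p.
As a 4×4 matrix over Z this has rank 3, with invariant factors (1,1,1).

Now H_k = ker ∂_k / im ∂_{k+1}, so:

  H_0: rank C_0 − rank ∂_1 = 4 − 3 = 1, and the invariant factors of ∂_1 are all 1, so H_0 = Z.
  H_1: rank ker ∂_1 − rank ∂_2 = (4 − 3) − 0 = 1, and there is no ∂_2, so H_1 = Z.

As a check, the Euler characteristic is 4 − 4 = 0, which agrees with 1 − 1 = 0.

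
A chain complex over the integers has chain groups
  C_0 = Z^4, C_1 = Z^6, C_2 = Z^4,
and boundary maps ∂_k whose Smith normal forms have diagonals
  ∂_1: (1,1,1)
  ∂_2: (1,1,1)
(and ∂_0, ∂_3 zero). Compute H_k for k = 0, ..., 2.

H_0: b_0 = 4 − 0 − 3 = 1; torsion from ∂_1 factors > 1: none. So H_0 = Z.
H_1: b_1 = 6 − 3 − 3 = 0; torsion from ∂_2 factors > 1: none. So H_1 = 0.
H_2: b_2 = 4 − 3 − 0 = 1; torsion from ∂_3 factors > 1: none. So H_2 = Z.

H_0 = Z,  H_1 = 0,  H_2 = Z.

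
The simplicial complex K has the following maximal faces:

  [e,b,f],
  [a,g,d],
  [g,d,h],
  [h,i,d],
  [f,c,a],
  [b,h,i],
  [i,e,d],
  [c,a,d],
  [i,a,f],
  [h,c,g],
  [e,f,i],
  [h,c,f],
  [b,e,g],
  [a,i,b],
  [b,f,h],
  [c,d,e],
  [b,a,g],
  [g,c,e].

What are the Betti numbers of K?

b_0 = 1, b_1 = 1, b_2 = 0.

We work with the vertex ordering a < b < c < d < e < f < g < h < i. The simplices of K, each written with vertices in increasing order, are:

  0-simplices (9): a, b, c, d, e, f, g, h, i
  1-simplices (27): ab, ac, ad, af, ag, ai, be, bf, bg, bh, bi, cd, ce, cf, cg, ch, de, dg, dh, di, ef, eg, ei, fh, fi, gh, hi
  2-simplices (18): abg, abi, acd, acf, adg, afi, bef, beg, bfh, bhi, cde, ceg, cfh, cgh, dei, dgh, dhi, efi

giving chain groups C_0 ≅ Z^9, C_1 ≅ Z^27, C_2 ≅ Z^18.

The boundary map ∂_1: C_1 → C_0 is given by ∂[p,q] = [q] − [p]. For instance
  ∂cd = d − c.
The resulting 9×27 matrix has rank 8, and its Smith normal form has invariant factors (1,1,1,1,1,1,1,1).

Boundary ∂_2: C_2 → C_1 acts by ∂[p,q,r] = [q,r] − [p,r] + [p,q]. For instance
  ∂afi = fi − ai + af,
  ∂acd = cd − ad + ac.
The resulting 27×18 matrix has rank 18, and its Smith normal form has invariant factors (1,1,1,1,1,1,1,1,1,1,1,1,1,1,1,1,1,2).

From H_k ≅ ker(∂_k) / im(∂_{k+1}) we obtain:

  H_0: rank C_0 − rank ∂_1 = 9 − 8 = 1, and the invariant factors of ∂_1 are all 1, so H_0 ≅ Z.
  H_1: rank ker ∂_1 − rank ∂_2 = (27 − 8) − 18 = 1, and ∂_2 has invariant factor 2 > 1, so H_1 ≅ Z ⊕ Z/2Z.
  H_2: rank ker ∂_2 − rank ∂_3 = (18 − 18) − 0 = 0, and there is no ∂_3, so H_2 ≅ 0.

(K is a triangulation of the Klein bottle.)

Hence the Betti numbers are b_0 = 1, b_1 = 1, b_2 = 0.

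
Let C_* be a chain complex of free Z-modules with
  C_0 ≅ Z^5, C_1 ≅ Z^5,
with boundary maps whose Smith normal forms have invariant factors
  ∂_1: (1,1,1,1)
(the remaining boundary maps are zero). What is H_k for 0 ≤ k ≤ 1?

H_0 ≅ Z,  H_1 ≅ Z.

H_0: b_0 = 5 − 0 − 4 = 1; torsion from ∂_1 factors > 1: none. So H_0 ≅ Z.
H_1: b_1 = 5 − 4 − 0 = 1; torsion from ∂_2 factors > 1: none. So H_1 ≅ Z.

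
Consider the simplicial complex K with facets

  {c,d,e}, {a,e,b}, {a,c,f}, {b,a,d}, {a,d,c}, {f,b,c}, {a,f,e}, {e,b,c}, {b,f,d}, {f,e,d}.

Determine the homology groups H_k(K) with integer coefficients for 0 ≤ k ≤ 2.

Order the vertices as a < b < c < d < e < f. Listing each simplex with vertices in this order, K has dimension 2 with simplices:

  0-simplices (6): a, b, c, d, e, f
  1-simplices (15): ab, ac, ad, ae, af, bc, bd, be, bf, cd, ce, cf, de, df, ef
  2-simplices (10): abd, abe, acd, acf, aef, bce, bcf, bdf, cde, def

so the chain groups are C_0 ≅ Z^6, C_1 ≅ Z^15, C_2 ≅ Z^10.

∂_1: C_1 → C_0 sends each edge [p,q] (with p < q) to q − p. For instance
  ∂df = f − d.
The resulting 6×15 matrix has rank 5, and its Smith normal form has invariant factors (1,1,1,1,1).

The boundary map ∂_2: C_2 → C_1 sends each 2-simplex [p,q,r] to [q,r] − [p,r] + [p,q]. For instance
  ∂def = ef − df + de,
  ∂acd = cd − ad + ac.
The 15×10 boundary matrix has rank 10 and Smith normal form diag(1,1,1,1,1,1,1,1,1,2).

Computing H_k = (kernel of ∂_k) / (image of ∂_{k+1}):

  H_0: rank C_0 − rank ∂_1 = 6 − 5 = 1, and the invariant factors of ∂_1 are all 1, so H_0 ≅ Z.
  H_1: rank ker ∂_1 − rank ∂_2 = (15 − 5) − 10 = 0, and ∂_2 has invariant factor 2 > 1, so H_1 ≅ Z/2Z.
  H_2: rank ker ∂_2 − rank ∂_3 = (10 − 10) − 0 = 0, and there is no ∂_3, so H_2 ≅ 0.

As a check, the Euler characteristic is 6 − 15 + 10 = 1, which agrees with 1 − 0 + 0 = 1.

H_0 ≅ Z,  H_1 ≅ Z/2Z,  H_2 = 0.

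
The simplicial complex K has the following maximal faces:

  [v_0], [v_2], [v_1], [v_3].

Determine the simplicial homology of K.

Take the total order v_0 < v_1 < v_2 < v_3 on the vertex set. Then K (dimension 0) consists of the simplices:

  0-simplices (4): [v_0], [v_1], [v_2], [v_3]

so the chain groups are C_0 ≅ Z^4.

Reading off H_k = ker ∂_k / im ∂_{k+1}:

  H_0: rank C_0 − rank ∂_1 = 4 − 0 = 4, and there is no ∂_1, so H_0 ≅ Z^4.

H_0 ≅ Z^4.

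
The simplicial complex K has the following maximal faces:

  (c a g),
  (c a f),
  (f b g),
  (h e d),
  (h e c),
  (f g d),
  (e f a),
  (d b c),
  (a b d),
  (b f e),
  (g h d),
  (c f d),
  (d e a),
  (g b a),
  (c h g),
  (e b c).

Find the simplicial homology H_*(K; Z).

Take the total order a < b < c < d < e < f < g < h on the vertex set. Then K (dimension 2) consists of the simplices:

  0-simplices (8): a, b, c, d, e, f, g, h
  1-simplices (24): ab, ac, ad, ae, af, ag, bc, bd, be, bf, bg, cd, ce, cf, cg, ch, de, df, dg, dh, ef, eh, fg, gh
  2-simplices (16): abd, abg, acf, acg, ade, aef, bcd, bce, bef, bfg, cdf, ceh, cgh, deh, dfg, dgh

so the chain groups are C_0 ≅ Z^8, C_1 ≅ Z^24, C_2 ≅ Z^16.

∂_1: C_1 → C_0 sends each edge [p,q] (with p < q) to q − p. For instance
  ∂ad = d − a.
The resulting 8×24 matrix has rank 7, and its Smith normal form has invariant factors (1,1,1,1,1,1,1).

∂_2: C_2 → C_1 acts by ∂[p,q,r] = [q,r] − [p,r] + [p,q]. For instance
  ∂dfg = fg − dg + df,
  ∂cgh = gh − ch + cg.
As a 24×16 matrix over Z this has rank 15, with invariant factors (1,1,1,1,1,1,1,1,1,1,1,1,1,1,1).

From H_k ≅ ker(∂_k) / im(∂_{k+1}) we obtain:

  H_0: rank C_0 − rank ∂_1 = 8 − 7 = 1, and the invariant factors of ∂_1 are all 1, so H_0 = Z.
  H_1: rank ker ∂_1 − rank ∂_2 = (24 − 7) − 15 = 2, and the invariant factors of ∂_2 are all 1, so H_1 = Z^2.
  H_2: rank ker ∂_2 − rank ∂_3 = (16 − 15) − 0 = 1, and there is no ∂_3, so H_2 = Z.

H_0 ≅ Z,  H_1 ≅ Z^2,  H_2 ≅ Z.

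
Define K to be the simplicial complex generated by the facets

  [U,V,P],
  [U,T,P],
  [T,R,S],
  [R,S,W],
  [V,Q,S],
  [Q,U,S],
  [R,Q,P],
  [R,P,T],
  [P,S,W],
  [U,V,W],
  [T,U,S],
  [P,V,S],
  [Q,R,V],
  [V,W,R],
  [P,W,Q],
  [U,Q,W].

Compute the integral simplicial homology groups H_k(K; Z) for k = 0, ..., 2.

Order the vertices as P < Q < R < S < T < U < V < W. Listing each simplex with vertices in this order, K has dimension 2 with simplices:

  0-simplices (8): P, Q, R, S, T, U, V, W
  1-simplices (24): PQ, PR, PS, PT, PU, PV, PW, QR, QS, QU, QV, QW, RS, RT, RV, RW, ST, SU, SV, SW, TU, UV, UW, VW
  2-simplices (16): PQR, PQW, PRT, PSV, PSW, PTU, PUV, QRV, QSU, QSV, QUW, RST, RSW, RVW, STU, UVW

so the chain groups are C_0 ≅ Z^8, C_1 ≅ Z^24, C_2 ≅ Z^16.

The boundary map ∂_1: C_1 → C_0 sends each edge [p,q] (with p < q) to q − p. For instance
  ∂RS = S − R.
The 8×24 boundary matrix has rank 7 and Smith normal form diag(1,1,1,1,1,1,1).

∂_2: C_2 → C_1 maps a triangle to the signed sum of its edges. For instance
  ∂PQR = QR − PR + PQ,
  ∂PUV = UV − PV + PU.
As a 24×16 matrix over Z this has rank 15, with invariant factors (1,1,1,1,1,1,1,1,1,1,1,1,1,1,1).

Reading off H_k = ker ∂_k / im ∂_{k+1}:

  H_0: rank C_0 − rank ∂_1 = 8 − 7 = 1, and the invariant factors of ∂_1 are all 1, so H_0 = Z.
  H_1: rank ker ∂_1 − rank ∂_2 = (24 − 7) − 15 = 2, and the invariant factors of ∂_2 are all 1, so H_1 = Z^2.
  H_2: rank ker ∂_2 − rank ∂_3 = (16 − 15) − 0 = 1, and there is no ∂_3, so H_2 = Z.

(K is a triangulation of the torus T^2.)

H_0 ≅ Z,  H_1 ≅ Z^2,  H_2 ≅ Z.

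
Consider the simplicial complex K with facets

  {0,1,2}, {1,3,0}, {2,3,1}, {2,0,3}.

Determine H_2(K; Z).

H_2 = Z.

Order the vertices as 0 < 1 < 2 < 3. Listing each simplex with vertices in this order, K has dimension 2 with simplices:

  0-simplices (4): [0], [1], [2], [3]
  1-simplices (6): [0,1], [0,2], [0,3], [1,2], [1,3], [2,3]
  2-simplices (4): [0,1,2], [0,1,3], [0,2,3], [1,2,3]

Hence C_0 ≅ Z^4, C_1 ≅ Z^6, C_2 ≅ Z^4.

The boundary map ∂_1: C_1 → C_0 sends each edge [p,q] (with p < q) to q − p. For instance
  ∂[0,3] = [3] − [0].
The 4×6 boundary matrix has rank 3 and Smith normal form diag(1,1,1).

The boundary map ∂_2: C_2 → C_1 maps a triangle to the signed sum of its edges. For instance
  ∂[0,1,2] = [1,2] − [0,2] + [0,1],
  ∂[1,2,3] = [2,3] − [1,3] + [1,2].
As a 6×4 matrix over Z this has rank 3, with invariant factors (1,1,1).

Computing H_k = (kernel of ∂_k) / (image of ∂_{k+1}):

  H_2: rank ker ∂_2 − rank ∂_3 = (4 − 3) − 0 = 1, and there is no ∂_3, so H_2 = Z.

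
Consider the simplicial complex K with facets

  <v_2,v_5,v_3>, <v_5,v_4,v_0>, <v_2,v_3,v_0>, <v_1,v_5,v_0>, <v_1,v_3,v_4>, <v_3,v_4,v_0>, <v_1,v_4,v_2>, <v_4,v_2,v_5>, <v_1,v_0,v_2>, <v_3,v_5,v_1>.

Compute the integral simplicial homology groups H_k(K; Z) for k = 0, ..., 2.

Fix the vertex order v_0 < v_1 < v_2 < v_3 < v_4 < v_5 and write every simplex with vertices in increasing order. Then dim K = 2 and the simplices of K are:

  0-simplices (6): [v_0], [v_1], [v_2], [v_3], [v_4], [v_5]
  1-simplices (15): (15 of them)
  2-simplices (10): [v_0,v_1,v_2], [v_0,v_1,v_5], [v_0,v_2,v_3], [v_0,v_3,v_4], [v_0,v_4,v_5], [v_1,v_2,v_4], [v_1,v_3,v_4], [v_1,v_3,v_5], [v_2,v_3,v_5], [v_2,v_4,v_5]

giving chain groups C_0 ≅ Z^6, C_1 ≅ Z^15, C_2 ≅ Z^10.

∂_1: C_1 → C_0 sends each edge [p,q] (with p < q) to q − p. For instance
  ∂[v_3,v_4] = [v_4] − [v_3].
The 6×15 boundary matrix has rank 5 and Smith normal form diag(1,1,1,1,1).

∂_2: C_2 → C_1 acts by ∂[p,q,r] = [q,r] − [p,r] + [p,q]. For instance
  ∂[v_0,v_2,v_3] = [v_2,v_3] − [v_0,v_3] + [v_0,v_2],
  ∂[v_2,v_4,v_5] = [v_4,v_5] − [v_2,v_5] + [v_2,v_4].
This gives a 15×10 integer matrix of rank 10; reducing to Smith normal form yields diagonal entries (1,1,1,1,1,1,1,1,1,2).

From H_k ≅ ker(∂_k) / im(∂_{k+1}) we obtain:

  H_0: rank C_0 − rank ∂_1 = 6 − 5 = 1, and the invariant factors of ∂_1 are all 1, so H_0 = Z.
  H_1: rank ker ∂_1 − rank ∂_2 = (15 − 5) − 10 = 0, and ∂_2 has invariant factor 2 > 1, so H_1 = Z_2.
  H_2: rank ker ∂_2 − rank ∂_3 = (10 − 10) − 0 = 0, and there is no ∂_3, so H_2 = 0.

H_0 = Z,  H_1 = Z_2,  H_2 = 0.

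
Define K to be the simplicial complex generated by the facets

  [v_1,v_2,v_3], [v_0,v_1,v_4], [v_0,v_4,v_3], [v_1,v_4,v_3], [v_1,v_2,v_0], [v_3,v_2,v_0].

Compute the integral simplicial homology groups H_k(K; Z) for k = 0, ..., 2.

Take the total order v_0 < v_1 < v_2 < v_3 < v_4 on the vertex set. Then K (dimension 2) consists of the simplices:

  0-simplices (5): [v_0], [v_1], [v_2], [v_3], [v_4]
  1-simplices (9): [v_0,v_1], [v_0,v_2], [v_0,v_3], [v_0,v_4], [v_1,v_2], [v_1,v_3], [v_1,v_4], [v_2,v_3], [v_3,v_4]
  2-simplices (6): [v_0,v_1,v_2], [v_0,v_1,v_4], [v_0,v_2,v_3], [v_0,v_3,v_4], [v_1,v_2,v_3], [v_1,v_3,v_4]

so the chain groups are C_0 ≅ Z^5, C_1 ≅ Z^9, C_2 ≅ Z^6.

Boundary ∂_1: C_1 → C_0 maps an edge to its endpoints' difference, ∂[p,q] = q − p. For instance
  ∂[v_1,v_3] = [v_3] − [v_1].
The 5×9 boundary matrix has rank 4 and Smith normal form diag(1,1,1,1).

∂_2: C_2 → C_1 maps a triangle to the signed sum of its edges. For instance
  ∂[v_0,v_3,v_4] = [v_3,v_4] − [v_0,v_4] + [v_0,v_3],
  ∂[v_0,v_2,v_3] = [v_2,v_3] − [v_0,v_3] + [v_0,v_2].
The 9×6 boundary matrix has rank 5 and Smith normal form diag(1,1,1,1,1).

Computing H_k = (kernel of ∂_k) / (image of ∂_{k+1}):

  H_0: rank C_0 − rank ∂_1 = 5 − 4 = 1, and the invariant factors of ∂_1 are all 1, so H_0 = Z.
  H_1: rank ker ∂_1 − rank ∂_2 = (9 − 4) − 5 = 0, and the invariant factors of ∂_2 are all 1, so H_1 = 0.
  H_2: rank ker ∂_2 − rank ∂_3 = (6 − 5) − 0 = 1, and there is no ∂_3, so H_2 = Z.

H_0 ≅ Z,  H_1 = 0,  H_2 ≅ Z.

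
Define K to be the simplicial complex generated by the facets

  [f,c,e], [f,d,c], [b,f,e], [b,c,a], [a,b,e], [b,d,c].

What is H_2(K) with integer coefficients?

H_2 ≅ 0.

Take the total order a < b < c < d < e < f on the vertex set. Then K (dimension 2) consists of the simplices:

  0-simplices (6): a, b, c, d, e, f
  1-simplices (12): ab, ac, ae, bc, bd, be, bf, cd, ce, cf, df, ef
  2-simplices (6): abc, abe, bcd, bef, cdf, cef

Hence C_0 ≅ Z^6, C_1 ≅ Z^12, C_2 ≅ Z^6.

∂_1: C_1 → C_0 maps an edge to its endpoints' difference, ∂[p,q] = q − p. For instance
  ∂bf = f − b.
The 6×12 boundary matrix has rank 5 and Smith normal form diag(1,1,1,1,1).

The boundary map ∂_2: C_2 → C_1 acts by ∂[p,q,r] = [q,r] − [p,r] + [p,q]. For instance
  ∂cdf = df − cf + cd,
  ∂bef = ef − bf + be.
This gives a 12×6 integer matrix of rank 6; reducing to Smith normal form yields diagonal entries (1,1,1,1,1,1).

Now H_k = ker ∂_k / im ∂_{k+1}, so:

  H_2: rank ker ∂_2 − rank ∂_3 = (6 − 6) − 0 = 0, and there is no ∂_3, so H_2 = 0.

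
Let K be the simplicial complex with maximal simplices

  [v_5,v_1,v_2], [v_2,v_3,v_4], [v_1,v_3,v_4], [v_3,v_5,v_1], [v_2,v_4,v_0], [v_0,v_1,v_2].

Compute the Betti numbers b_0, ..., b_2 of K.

b_0 = 1, b_1 = 1, b_2 = 0.

Fix the vertex order v_0 < v_1 < v_2 < v_3 < v_4 < v_5 and write every simplex with vertices in increasing order. Then dim K = 2 and the simplices of K are:

  0-simplices (6): [v_0], [v_1], [v_2], [v_3], [v_4], [v_5]
  1-simplices (12): [v_0,v_1], [v_0,v_2], [v_0,v_4], [v_1,v_2], [v_1,v_3], [v_1,v_4], [v_1,v_5], [v_2,v_3], [v_2,v_4], [v_2,v_5], [v_3,v_4], [v_3,v_5]
  2-simplices (6): [v_0,v_1,v_2], [v_0,v_2,v_4], [v_1,v_2,v_5], [v_1,v_3,v_4], [v_1,v_3,v_5], [v_2,v_3,v_4]

Hence C_0 ≅ Z^6, C_1 ≅ Z^12, C_2 ≅ Z^6.

The boundary map ∂_1: C_1 → C_0 sends each edge [p,q] (with p < q) to q − p. For instance
  ∂[v_3,v_4] = [v_4] − [v_3].
This gives a 6×12 integer matrix of rank 5; reducing to Smith normal form yields diagonal entries (1,1,1,1,1).

The boundary map ∂_2: C_2 → C_1 acts by ∂[p,q,r] = [q,r] − [p,r] + [p,q]. For instance
  ∂[v_1,v_3,v_4] = [v_3,v_4] − [v_1,v_4] + [v_1,v_3],
  ∂[v_0,v_2,v_4] = [v_2,v_4] − [v_0,v_4] + [v_0,v_2].
The resulting 12×6 matrix has rank 6, and its Smith normal form has invariant factors (1,1,1,1,1,1).

Reading off H_k = ker ∂_k / im ∂_{k+1}:

  H_0: rank C_0 − rank ∂_1 = 6 − 5 = 1, and the invariant factors of ∂_1 are all 1, so H_0 ≅ Z.
  H_1: rank ker ∂_1 − rank ∂_2 = (12 − 5) − 6 = 1, and the invariant factors of ∂_2 are all 1, so H_1 ≅ Z.
  H_2: rank ker ∂_2 − rank ∂_3 = (6 − 6) − 0 = 0, and there is no ∂_3, so H_2 ≅ 0.

Hence the Betti numbers are b_0 = 1, b_1 = 1, b_2 = 0.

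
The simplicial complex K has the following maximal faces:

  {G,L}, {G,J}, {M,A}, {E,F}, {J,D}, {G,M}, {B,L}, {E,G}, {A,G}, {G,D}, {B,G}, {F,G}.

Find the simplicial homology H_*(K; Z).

We work with the vertex ordering A < B < D < E < F < G < J < L < M. The simplices of K, each written with vertices in increasing order, are:

  0-simplices (9): A, B, D, E, F, G, J, L, M
  1-simplices (12): AG, AM, BG, BL, DG, DJ, EF, EG, FG, GJ, GL, GM

Hence C_0 ≅ Z^9, C_1 ≅ Z^12.

Boundary ∂_1: C_1 → C_0 sends each edge [p,q] (with p < q) to q − p. For instance
  ∂GM = M − G.
The 9×12 boundary matrix has rank 8 and Smith normal form diag(1,1,1,1,1,1,1,1).

Reading off H_k = ker ∂_k / im ∂_{k+1}:

  H_0: rank C_0 − rank ∂_1 = 9 − 8 = 1, and the invariant factors of ∂_1 are all 1, so H_0 = Z.
  H_1: rank ker ∂_1 − rank ∂_2 = (12 − 8) − 0 = 4, and there is no ∂_2, so H_1 = Z^4.

H_0 = Z,  H_1 = Z^4.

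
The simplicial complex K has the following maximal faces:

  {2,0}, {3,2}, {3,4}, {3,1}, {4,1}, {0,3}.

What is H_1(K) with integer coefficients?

Order the vertices as 0 < 1 < 2 < 3 < 4. Listing each simplex with vertices in this order, K has dimension 1 with simplices:

  0-simplices (5): [0], [1], [2], [3], [4]
  1-simplices (6): [0,2], [0,3], [1,3], [1,4], [2,3], [3,4]

giving chain groups C_0 ≅ Z^5, C_1 ≅ Z^6.

Boundary ∂_1: C_1 → C_0 maps an edge to its endpoints' difference, ∂[p,q] = q − p.
As a 5×6 matrix over Z this has rank 4, with invariant factors (1,1,1,1).

Computing H_k = (kernel of ∂_k) / (image of ∂_{k+1}):

  H_1: rank ker ∂_1 − rank ∂_2 = (6 − 4) − 0 = 2, and there is no ∂_2, so H_1 ≅ Z^2.

H_1 ≅ Z^2.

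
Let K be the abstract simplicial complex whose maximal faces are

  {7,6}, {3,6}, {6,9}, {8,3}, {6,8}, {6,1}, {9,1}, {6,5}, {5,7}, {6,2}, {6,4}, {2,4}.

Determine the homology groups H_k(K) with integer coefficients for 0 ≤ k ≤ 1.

H_0 = Z,  H_1 = Z^4.

Take the total order 1 < 2 < 3 < 4 < 5 < 6 < 7 < 8 < 9 on the vertex set. Then K (dimension 1) consists of the simplices:

  0-simplices (9): [1], [2], [3], [4], [5], [6], [7], [8], [9]
  1-simplices (12): [1,6], [1,9], [2,4], [2,6], [3,6], [3,8], [4,6], [5,6], [5,7], [6,7], [6,8], [6,9]

giving chain groups C_0 ≅ Z^9, C_1 ≅ Z^12.

Boundary ∂_1: C_1 → C_0 sends each edge [p,q] (with p < q) to q − p. For instance
  ∂[5,7] = [7] − [5].
As a 9×12 matrix over Z this has rank 8, with invariant factors (1,1,1,1,1,1,1,1).

Reading off H_k = ker ∂_k / im ∂_{k+1}:

  H_0: rank C_0 − rank ∂_1 = 9 − 8 = 1, and the invariant factors of ∂_1 are all 1, so H_0 ≅ Z.
  H_1: rank ker ∂_1 − rank ∂_2 = (12 − 8) − 0 = 4, and there is no ∂_2, so H_1 ≅ Z^4.

As a check, the Euler characteristic is 9 − 12 = -3, which agrees with 1 − 4 = -3.
(K is a triangulation of a wedge of 4 circles.)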